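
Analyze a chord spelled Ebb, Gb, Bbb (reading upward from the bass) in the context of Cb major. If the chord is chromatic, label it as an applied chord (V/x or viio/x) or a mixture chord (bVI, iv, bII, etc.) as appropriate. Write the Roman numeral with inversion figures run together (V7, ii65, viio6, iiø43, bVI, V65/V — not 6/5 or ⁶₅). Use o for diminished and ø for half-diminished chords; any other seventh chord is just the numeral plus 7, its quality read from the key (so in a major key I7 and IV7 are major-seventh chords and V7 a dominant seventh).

bIII

Stacked in thirds the chord is Ebb-Gb-Bbb: a major triad on Ebb.
Ebb is the lowered third degree of Cb major (diatonic 3 would be Eb). This is a major triad on the lowered third degree, borrowed from the parallel minor.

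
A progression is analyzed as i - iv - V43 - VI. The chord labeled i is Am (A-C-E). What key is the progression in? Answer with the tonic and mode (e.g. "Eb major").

A minor

The anchor chord is a minor triad on A, labeled i.
If A is scale degree 1 and the mode makes that degree carry a minor triad, the tonic is A and the mode is minor.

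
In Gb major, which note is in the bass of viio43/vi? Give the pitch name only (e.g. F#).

The applied chord viio43/vi is rooted on D: D-F-Ab-Cb.
The figure 43 means second inversion — the fifth is in the bass.

Ab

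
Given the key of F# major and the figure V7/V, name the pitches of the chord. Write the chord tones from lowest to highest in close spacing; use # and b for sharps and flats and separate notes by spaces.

G# B# D# F#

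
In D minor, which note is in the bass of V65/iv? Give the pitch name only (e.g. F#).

The applied chord V65/iv is rooted on D: D-F#-A-C.
The figure 65 means first inversion — the third is in the bass.

F#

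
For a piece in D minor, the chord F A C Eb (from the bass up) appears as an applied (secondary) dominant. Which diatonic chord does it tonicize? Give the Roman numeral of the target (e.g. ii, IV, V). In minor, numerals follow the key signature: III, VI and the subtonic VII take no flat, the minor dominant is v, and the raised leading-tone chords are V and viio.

VI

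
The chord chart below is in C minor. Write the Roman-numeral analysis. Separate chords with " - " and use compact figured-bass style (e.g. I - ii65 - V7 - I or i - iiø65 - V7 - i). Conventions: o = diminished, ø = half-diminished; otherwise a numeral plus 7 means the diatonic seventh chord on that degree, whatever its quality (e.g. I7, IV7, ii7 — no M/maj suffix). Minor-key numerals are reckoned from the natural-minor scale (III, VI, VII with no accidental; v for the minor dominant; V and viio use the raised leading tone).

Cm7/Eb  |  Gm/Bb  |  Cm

Cm7/Eb: minor seventh chord on C = scale degree 1 → i65.
Gm/Bb: minor triad on G = scale degree 5 → v6.
Cm: minor triad on C = scale degree 1 → i.

i65 - v6 - i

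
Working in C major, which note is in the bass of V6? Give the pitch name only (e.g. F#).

V in C major has root G; the chord is G-B-D.
The figure 6 means first inversion — the third is in the bass.

B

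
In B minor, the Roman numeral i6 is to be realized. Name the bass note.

D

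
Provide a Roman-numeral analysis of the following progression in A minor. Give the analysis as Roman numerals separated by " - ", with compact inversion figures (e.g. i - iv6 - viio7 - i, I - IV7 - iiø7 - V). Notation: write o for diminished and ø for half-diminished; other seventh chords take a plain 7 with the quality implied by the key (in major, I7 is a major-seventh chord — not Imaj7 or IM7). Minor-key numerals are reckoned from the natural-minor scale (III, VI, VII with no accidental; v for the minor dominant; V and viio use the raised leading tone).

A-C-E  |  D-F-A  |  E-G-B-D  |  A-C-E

i - iv - v7 - i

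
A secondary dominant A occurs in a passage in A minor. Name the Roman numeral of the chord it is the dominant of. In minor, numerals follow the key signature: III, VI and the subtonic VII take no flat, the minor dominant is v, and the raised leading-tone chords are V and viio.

iv

The chord is a major triad on A.
A dominant resolves down a perfect fifth: A → D. In A minor, D is scale degree 4, i.e. iv.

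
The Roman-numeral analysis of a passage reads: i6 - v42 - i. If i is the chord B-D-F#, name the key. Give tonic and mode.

B minor

The anchor chord is a minor triad on B, labeled i.
If B is scale degree 1 and the mode makes that degree carry a minor triad, the tonic is B and the mode is minor.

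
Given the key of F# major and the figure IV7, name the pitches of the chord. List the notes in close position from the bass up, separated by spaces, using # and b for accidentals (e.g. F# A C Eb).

B D# F# A#

The numeral's case and figure indicate a major seventh chord. In F# major its root, the fourth degree, is B.
That chord is spelled B-D#-F#-A#.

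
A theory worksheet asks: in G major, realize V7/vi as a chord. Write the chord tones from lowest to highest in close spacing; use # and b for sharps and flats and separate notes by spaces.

B D# F# A

V7/vi is a secondary dominant — the dominant seventh of vi. vi in G major is E, so the applied chord's root is B, a perfect fifth above.
Building a dominant seventh chord on B gives B-D#-F#-A.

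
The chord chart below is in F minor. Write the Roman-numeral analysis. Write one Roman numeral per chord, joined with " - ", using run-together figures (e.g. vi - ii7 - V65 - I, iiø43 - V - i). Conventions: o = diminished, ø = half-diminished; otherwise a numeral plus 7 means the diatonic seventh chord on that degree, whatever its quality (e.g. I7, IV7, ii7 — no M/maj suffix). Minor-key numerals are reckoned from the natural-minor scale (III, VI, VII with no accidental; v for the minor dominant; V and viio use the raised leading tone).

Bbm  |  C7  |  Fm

Bbm has root Bb, degree 4 in F minor, so iv.
C7: dominant seventh chord on C = scale degree 5 → V7.
Fm has root F, degree 1 in F minor, so i.

iv - V7 - i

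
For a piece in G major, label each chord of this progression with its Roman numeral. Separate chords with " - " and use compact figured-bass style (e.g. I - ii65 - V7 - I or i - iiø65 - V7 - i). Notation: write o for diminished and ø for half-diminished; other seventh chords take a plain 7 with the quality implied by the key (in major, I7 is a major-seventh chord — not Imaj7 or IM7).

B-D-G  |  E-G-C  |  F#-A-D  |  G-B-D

I6 - IV6 - V6 - I

B-D-G: major triad on G = scale degree 1 → I6.
E-G-C: root C is the subdominant; major triad there is IV6.
F#-A-D: root D is the dominant; major triad there is V6.
G-B-D: major triad on G = scale degree 1 → I.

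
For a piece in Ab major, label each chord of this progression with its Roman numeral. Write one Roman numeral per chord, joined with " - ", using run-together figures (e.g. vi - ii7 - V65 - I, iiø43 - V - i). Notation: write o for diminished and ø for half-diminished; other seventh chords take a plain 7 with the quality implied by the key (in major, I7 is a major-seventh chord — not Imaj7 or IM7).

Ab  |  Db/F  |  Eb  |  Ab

Ab has root Ab, degree 1 in Ab major, so I.
Db/F: major triad on Db = scale degree 4 → IV6.
Eb: root Eb is the dominant; major triad there is V.
Ab: root Ab is the tonic; major triad there is I.

I - IV6 - V - I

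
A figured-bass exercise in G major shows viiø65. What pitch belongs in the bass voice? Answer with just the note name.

viiø in G major has root F#; the chord is F#-A-C-E.
The figure 65 means first inversion — the third is in the bass.

A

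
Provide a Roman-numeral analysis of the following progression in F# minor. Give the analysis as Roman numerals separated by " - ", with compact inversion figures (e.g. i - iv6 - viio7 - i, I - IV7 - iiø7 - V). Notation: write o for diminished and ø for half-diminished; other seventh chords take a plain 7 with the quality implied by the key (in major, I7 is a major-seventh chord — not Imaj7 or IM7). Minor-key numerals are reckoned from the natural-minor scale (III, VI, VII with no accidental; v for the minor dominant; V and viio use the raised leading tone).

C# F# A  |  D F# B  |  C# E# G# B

C#-F#-A: root F# is the tonic; minor triad there is i64.
D-F#-B: minor triad on B = scale degree 4 → iv6.
C#-E#-G#-B: root C# is the dominant; dominant seventh chord there is V7.

i64 - iv6 - V7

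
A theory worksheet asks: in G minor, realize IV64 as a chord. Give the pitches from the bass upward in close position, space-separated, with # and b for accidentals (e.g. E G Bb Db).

Scale degree 4 in G minor is C; here the chord built on it is altered to a major triad. IV64 is the major subdominant, borrowed from the parallel major.
So the chord is C-E-G, a major triad.
With the 64 figure the chord is in second inversion; from the bass G upward in close position it reads G-C-E.

G C E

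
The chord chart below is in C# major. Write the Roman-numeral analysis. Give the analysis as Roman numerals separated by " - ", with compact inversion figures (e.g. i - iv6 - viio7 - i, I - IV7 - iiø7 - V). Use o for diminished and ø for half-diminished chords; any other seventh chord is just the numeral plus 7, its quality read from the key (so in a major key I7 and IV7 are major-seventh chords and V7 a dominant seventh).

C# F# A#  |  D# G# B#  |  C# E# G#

IV64 - V64 - I

C#-F#-A#: major triad on F# = scale degree 4 → IV64.
D#-G#-B#: root G# is the dominant; major triad there is V64.
C#-E#-G# has root C#, degree 1 in C# major, so I.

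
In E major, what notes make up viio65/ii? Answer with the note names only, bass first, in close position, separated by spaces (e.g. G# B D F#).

G# B D E#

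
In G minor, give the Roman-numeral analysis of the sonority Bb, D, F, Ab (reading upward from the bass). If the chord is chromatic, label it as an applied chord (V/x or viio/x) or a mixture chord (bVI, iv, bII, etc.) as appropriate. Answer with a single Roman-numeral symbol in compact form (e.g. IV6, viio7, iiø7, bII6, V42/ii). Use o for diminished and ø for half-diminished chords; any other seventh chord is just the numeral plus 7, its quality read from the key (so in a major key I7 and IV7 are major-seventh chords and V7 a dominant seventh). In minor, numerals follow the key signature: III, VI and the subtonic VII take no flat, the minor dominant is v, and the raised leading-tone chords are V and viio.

The pitches Bb-D-F-Ab form a dominant seventh chord rooted on Bb.
Bb is not a diatonic chord root with this quality in G minor, but it lies a perfect fifth above Eb (VI), so the chord functions as an applied dominant of VI.

V7/VI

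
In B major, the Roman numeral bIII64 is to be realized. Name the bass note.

A

bIII in B major has root D; the chord is D-F#-A.
The figure 64 means second inversion — the fifth is in the bass.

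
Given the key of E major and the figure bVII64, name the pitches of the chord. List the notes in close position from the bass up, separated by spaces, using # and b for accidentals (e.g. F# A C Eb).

bVII64 is a major triad on the lowered seventh degree (the subtonic), borrowed from the parallel minor. In E major that root is D.
So the chord is D-F#-A.
The figured bass 64 indicates second inversion, placing the fifth (A) in the bass: A-D-F#.

A D F#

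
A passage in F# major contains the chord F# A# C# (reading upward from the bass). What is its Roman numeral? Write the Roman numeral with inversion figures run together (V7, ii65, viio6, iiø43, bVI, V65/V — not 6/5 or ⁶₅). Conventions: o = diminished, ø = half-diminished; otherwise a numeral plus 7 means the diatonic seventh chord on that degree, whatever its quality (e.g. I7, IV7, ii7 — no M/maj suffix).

I

Stacked in thirds the chord is F#-A#-C#: a major triad on F#.
F# is scale degree 1 in F# major, and a major triad on that degree is written I.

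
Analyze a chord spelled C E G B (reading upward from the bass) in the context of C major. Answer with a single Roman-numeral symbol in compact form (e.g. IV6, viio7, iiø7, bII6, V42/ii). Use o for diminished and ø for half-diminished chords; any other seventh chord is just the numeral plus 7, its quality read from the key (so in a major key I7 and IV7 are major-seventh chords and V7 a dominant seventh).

I7

Stacked in thirds the chord is C-E-G-B: a major seventh chord on C.
In C major, C is the tonic; the diatonic major seventh chord there is I7.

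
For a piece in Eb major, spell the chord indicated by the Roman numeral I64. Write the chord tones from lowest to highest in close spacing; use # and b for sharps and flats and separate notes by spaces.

The numeral's case and figure indicate a major triad. In Eb major its root, scale degree 1, is Eb.
That chord is spelled Eb-G-Bb.
The figured bass 64 indicates second inversion, placing the fifth (Bb) in the bass: Bb-Eb-G.

Bb Eb G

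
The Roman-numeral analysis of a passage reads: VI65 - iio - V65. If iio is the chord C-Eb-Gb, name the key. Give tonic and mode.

Bb minor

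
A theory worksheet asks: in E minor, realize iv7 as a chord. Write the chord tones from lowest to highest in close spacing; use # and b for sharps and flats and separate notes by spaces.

In E minor, the fourth degree is A, and the diatonic chord built there is a minor seventh chord.
That chord is spelled A-C-E-G.

A C E G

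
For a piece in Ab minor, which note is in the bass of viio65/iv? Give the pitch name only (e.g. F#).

The applied chord viio65/iv is rooted on C: C-Eb-Gb-Bbb.
The figure 65 means first inversion — the third is in the bass.

Eb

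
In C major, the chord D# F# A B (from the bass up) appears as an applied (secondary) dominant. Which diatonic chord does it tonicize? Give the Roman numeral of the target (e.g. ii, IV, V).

iii

The chord is a dominant seventh chord on B.
A dominant resolves down a perfect fifth: B → E. In C major, E is scale degree 3, i.e. iii.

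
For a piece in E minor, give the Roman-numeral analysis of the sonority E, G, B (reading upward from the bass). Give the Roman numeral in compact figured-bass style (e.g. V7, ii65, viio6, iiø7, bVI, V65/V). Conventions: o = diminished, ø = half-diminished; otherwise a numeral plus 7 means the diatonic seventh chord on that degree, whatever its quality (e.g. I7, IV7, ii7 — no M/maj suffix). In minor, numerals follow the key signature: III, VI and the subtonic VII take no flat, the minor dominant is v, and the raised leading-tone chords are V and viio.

Stacked in thirds the chord is E-G-B: a minor triad on E.
E is scale degree 1 in E minor, and a minor triad on that degree is written i.

i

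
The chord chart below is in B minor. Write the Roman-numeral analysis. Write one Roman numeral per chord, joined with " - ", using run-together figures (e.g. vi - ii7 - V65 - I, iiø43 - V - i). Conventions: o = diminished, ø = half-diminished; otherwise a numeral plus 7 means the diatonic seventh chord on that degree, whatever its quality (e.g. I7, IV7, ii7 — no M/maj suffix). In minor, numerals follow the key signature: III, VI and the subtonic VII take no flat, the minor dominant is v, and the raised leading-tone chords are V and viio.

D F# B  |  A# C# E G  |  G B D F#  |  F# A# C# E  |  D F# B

D-F#-B has root B, degree 1 in B minor, so i6.
A#-C#-E-G has root A#, degree 7 in B minor, so viio7.
G-B-D-F#: major seventh chord on G = scale degree 6 → VI7.
F#-A#-C#-E has root F#, degree 5 in B minor, so V7.
D-F#-B: root B is the tonic; minor triad there is i6.

i6 - viio7 - VI7 - V7 - i6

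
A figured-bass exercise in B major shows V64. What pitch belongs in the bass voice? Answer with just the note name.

V in B major has root F#; the chord is F#-A#-C#.
The figure 64 means second inversion — the fifth is in the bass.

C#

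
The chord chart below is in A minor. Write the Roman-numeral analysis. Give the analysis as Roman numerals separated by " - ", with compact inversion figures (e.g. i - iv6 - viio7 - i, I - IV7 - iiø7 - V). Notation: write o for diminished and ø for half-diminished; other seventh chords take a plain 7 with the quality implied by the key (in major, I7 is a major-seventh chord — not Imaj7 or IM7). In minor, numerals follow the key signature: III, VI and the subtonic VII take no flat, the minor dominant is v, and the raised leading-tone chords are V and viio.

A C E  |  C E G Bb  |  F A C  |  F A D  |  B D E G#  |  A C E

i - V7/VI - VI - iv6 - V43 - i

A-C-E: minor triad on A = scale degree 1 → i.
C-E-G-Bb is the secondary dominant of VI (dominant seventh chord on C): V7/VI.
F-A-C: root F is the submediant; major triad there is VI.
F-A-D: minor triad on D = scale degree 4 → iv6.
B-D-E-G# has root E, degree 5 in A minor, so V43.
A-C-E: root A is the tonic; minor triad there is i.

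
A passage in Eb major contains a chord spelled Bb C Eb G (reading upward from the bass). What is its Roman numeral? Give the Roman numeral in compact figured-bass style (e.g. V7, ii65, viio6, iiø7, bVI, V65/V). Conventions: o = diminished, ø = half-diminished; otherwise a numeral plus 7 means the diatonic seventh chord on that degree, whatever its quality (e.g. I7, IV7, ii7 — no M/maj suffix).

vi42

The pitches C-Eb-G-Bb form a minor seventh chord rooted on C.
In Eb major, C is the submediant; the diatonic minor seventh chord there is vi7.
With Bb in the bass the chord is in third inversion, so the figured bass is 42.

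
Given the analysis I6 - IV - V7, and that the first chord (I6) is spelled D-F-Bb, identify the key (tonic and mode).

Bb major

The anchor chord is a major triad on Bb, labeled I6.
If Bb is scale degree 1 and the mode makes that degree carry a major triad, the tonic is Bb and the mode is major.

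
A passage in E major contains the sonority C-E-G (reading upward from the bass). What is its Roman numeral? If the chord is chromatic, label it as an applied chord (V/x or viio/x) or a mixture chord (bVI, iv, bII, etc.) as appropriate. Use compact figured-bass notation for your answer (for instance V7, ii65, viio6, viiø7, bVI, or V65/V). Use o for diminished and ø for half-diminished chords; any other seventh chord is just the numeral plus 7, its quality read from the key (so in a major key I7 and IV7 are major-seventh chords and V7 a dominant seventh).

bVI

Stacked in thirds the chord is C-E-G: a major triad on C.
C is the lowered sixth degree of E major (diatonic 6 would be C#). This is a major triad on the lowered sixth degree, borrowed from the parallel minor.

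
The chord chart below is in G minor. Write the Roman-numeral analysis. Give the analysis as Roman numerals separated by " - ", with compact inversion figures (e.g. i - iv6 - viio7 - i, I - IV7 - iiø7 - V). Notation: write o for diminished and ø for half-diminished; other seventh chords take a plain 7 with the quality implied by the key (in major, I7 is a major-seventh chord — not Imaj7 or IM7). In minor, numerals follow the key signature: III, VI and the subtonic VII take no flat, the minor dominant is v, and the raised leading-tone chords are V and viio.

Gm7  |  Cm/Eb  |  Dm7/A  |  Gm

Gm7: minor seventh chord on G = scale degree 1 → i7.
Cm/Eb: root C is the subdominant; minor triad there is iv6.
Dm7/A: root D is the dominant; minor seventh chord there is v43.
Gm: minor triad on G = scale degree 1 → i.

i7 - iv6 - v43 - i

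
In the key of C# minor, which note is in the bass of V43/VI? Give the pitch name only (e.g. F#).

B

The applied chord V43/VI is rooted on E: E-G#-B-D.
The figure 43 means second inversion — the fifth is in the bass.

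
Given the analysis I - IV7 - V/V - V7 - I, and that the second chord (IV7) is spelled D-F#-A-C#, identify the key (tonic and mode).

A major

The chord Dmaj7 is a major seventh chord rooted on D; its label is IV7.
IV7 on D implies D is the subdominant; that puts the tonic at A, and the uppercase numeral fits major mode.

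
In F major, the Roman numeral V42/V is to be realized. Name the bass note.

F

The applied chord V42/V is rooted on G: G-B-D-F.
The figure 42 means third inversion — the seventh is in the bass.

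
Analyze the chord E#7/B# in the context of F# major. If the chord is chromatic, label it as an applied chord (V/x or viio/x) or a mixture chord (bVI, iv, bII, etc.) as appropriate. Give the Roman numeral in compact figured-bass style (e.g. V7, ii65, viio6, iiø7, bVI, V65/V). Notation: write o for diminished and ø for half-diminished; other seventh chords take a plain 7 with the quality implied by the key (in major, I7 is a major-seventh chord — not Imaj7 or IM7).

V43/iii

Stacked in thirds the chord is E#-G##-B#-D#: a dominant seventh chord on E#.
E# is not a diatonic chord root with this quality in F# major, but it lies a perfect fifth above A# (iii), so the chord functions as an applied dominant of iii.
With B# in the bass the chord is in second inversion, so the figured bass is 43.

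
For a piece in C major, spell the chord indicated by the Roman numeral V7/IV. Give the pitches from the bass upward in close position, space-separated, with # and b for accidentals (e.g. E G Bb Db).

C E G Bb

The slash means an applied dominant: we want the dominant of IV. In C major, IV is F major, and its dominant is built on C.
Building a dominant seventh chord on C gives C-E-G-Bb.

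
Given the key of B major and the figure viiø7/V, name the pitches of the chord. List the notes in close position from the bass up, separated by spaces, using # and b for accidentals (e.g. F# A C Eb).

E# G# B D#

The slash marks an applied leading-tone chord: viio of V. In B major, V is F#, so the leading tone to it is E#, a half step below.
Building a half-diminished seventh chord on E# gives E#-G#-B-D#.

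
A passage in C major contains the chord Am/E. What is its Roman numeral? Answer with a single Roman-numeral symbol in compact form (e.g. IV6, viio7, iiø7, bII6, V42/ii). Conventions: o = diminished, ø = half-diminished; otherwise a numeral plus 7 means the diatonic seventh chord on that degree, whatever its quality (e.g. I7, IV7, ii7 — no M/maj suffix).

Stacked in thirds the chord is A-C-E: a minor triad on A.
A is scale degree 6 in C major, and a minor triad on that degree is written vi.
With E in the bass the chord is in second inversion, so the figured bass is 64.

vi64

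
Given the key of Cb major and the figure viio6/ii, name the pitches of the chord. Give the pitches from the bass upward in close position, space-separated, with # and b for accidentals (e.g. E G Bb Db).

The slash marks an applied leading-tone chord: viio of ii. In Cb major, ii is Db, so the leading tone to it is C, a half step below.
Building a diminished triad on C gives C-Eb-Gb.
With the 6 figure the chord is in first inversion; from the bass Eb upward in close position it reads Eb-Gb-C.

Eb Gb C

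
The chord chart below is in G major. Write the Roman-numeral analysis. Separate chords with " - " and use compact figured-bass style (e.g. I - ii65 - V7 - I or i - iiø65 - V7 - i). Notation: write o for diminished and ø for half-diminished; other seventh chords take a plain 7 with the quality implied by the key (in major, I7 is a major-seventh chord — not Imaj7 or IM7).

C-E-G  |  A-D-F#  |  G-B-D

IV - V64 - I

C-E-G: major triad on C = scale degree 4 → IV.
A-D-F#: major triad on D = scale degree 5 → V64.
G-B-D: root G is the tonic; major triad there is I.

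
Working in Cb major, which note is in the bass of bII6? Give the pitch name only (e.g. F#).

Fb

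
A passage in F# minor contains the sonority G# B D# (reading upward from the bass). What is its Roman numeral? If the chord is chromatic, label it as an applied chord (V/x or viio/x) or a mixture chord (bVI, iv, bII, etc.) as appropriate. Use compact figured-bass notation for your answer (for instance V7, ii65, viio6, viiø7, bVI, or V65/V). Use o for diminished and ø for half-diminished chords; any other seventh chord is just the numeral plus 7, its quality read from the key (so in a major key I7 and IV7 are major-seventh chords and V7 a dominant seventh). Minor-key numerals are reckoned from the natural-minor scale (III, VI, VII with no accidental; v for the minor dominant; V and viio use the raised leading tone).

ii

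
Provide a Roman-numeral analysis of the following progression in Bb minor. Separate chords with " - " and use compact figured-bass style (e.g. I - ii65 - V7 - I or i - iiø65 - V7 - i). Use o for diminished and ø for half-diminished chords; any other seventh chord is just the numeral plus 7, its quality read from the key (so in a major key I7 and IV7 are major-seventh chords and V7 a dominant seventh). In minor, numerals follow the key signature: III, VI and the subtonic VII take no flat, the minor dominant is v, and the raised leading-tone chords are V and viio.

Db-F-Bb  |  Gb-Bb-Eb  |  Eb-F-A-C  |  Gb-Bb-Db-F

i6 - iv6 - V42 - VI7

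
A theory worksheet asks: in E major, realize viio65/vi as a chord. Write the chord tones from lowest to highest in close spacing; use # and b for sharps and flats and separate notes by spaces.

viio65/vi is a secondary leading-tone chord. The target vi is C# in E major; the applied chord is rooted a semitone below, on B#.
Building a fully diminished seventh chord on B# gives B#-D#-F#-A.
The figured bass 65 indicates first inversion, placing the third (D#) in the bass: D#-F#-A-B#.

D# F# A B#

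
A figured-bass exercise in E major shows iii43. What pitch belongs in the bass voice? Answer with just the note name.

iii in E major has root G#; the chord is G#-B-D#-F#.
The figure 43 means second inversion — the fifth is in the bass.

D#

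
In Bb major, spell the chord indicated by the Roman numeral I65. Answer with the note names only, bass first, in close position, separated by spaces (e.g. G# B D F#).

The numeral's case and figure indicate a major seventh chord. In Bb major its root, the first degree, is Bb.
Stacking thirds from Bb gives Bb-D-F-A.
The figured bass 65 indicates first inversion, placing the third (D) in the bass: D-F-A-Bb.

D F A Bb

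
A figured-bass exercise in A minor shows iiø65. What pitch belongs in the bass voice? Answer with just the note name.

iiø in A minor has root B; the chord is B-D-F-A.
The figure 65 means first inversion — the third is in the bass.

D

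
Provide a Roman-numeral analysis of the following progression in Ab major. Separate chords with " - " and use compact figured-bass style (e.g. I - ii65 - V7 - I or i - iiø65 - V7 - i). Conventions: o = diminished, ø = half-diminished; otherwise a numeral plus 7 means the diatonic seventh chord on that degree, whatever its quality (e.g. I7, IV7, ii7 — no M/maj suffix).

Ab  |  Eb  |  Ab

Ab: major triad on Ab = scale degree 1 → I.
Eb: major triad on Eb = scale degree 5 → V.
Ab: root Ab is the tonic; major triad there is I.

I - V - I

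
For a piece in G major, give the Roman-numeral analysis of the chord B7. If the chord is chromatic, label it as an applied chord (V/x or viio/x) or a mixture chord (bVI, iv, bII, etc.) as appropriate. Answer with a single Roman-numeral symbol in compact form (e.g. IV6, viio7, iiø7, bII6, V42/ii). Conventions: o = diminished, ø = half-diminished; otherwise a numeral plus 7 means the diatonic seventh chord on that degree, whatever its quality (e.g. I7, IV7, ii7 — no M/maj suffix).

V7/vi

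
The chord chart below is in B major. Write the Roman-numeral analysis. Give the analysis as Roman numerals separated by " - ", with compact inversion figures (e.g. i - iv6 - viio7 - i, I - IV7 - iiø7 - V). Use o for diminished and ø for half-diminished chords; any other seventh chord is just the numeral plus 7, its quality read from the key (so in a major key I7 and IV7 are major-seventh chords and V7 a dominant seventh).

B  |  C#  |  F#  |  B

B: root B is the tonic; major triad there is I.
C#: chromatic; C# is V of V, so V/V.
F#: major triad on F# = scale degree 5 → V.
B: major triad on B = scale degree 1 → I.

I - V/V - V - I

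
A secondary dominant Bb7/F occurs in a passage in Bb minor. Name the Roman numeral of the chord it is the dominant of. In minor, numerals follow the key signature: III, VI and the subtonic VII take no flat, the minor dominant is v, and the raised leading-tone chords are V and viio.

The chord is a dominant seventh chord on Bb.
A dominant resolves down a perfect fifth: Bb → Eb. In Bb minor, Eb is scale degree 4, i.e. iv.

iv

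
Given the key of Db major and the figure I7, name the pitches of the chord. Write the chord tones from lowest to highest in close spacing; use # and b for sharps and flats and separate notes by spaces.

Db F Ab C

The numeral's case and figure indicate a major seventh chord. In Db major its root, the first degree, is Db.
Stacking thirds from Db gives Db-F-Ab-C.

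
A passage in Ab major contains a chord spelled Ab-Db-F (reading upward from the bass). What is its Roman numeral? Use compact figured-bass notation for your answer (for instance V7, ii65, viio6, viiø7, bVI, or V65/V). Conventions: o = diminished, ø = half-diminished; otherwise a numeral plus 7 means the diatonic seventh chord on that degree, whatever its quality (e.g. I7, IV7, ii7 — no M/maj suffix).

IV64

Stacked in thirds the chord is Db-F-Ab: a major triad on Db.
Db is scale degree 4 in Ab major, and a major triad on that degree is written IV.
With Ab in the bass the chord is in second inversion, so the figured bass is 64.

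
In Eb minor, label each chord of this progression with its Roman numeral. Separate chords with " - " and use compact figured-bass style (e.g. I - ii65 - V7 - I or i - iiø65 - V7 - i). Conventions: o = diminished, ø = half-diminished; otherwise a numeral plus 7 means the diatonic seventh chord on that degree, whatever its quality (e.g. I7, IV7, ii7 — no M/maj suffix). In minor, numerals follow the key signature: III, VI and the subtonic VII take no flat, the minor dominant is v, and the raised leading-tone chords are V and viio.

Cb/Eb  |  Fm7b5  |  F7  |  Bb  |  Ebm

VI6 - iiø7 - V7/V - V - i

Cb/Eb: major triad on Cb = scale degree 6 → VI6.
Fm7b5: root F is the supertonic; half-diminished seventh chord there is iiø7.
F7 is the secondary dominant of V (dominant seventh chord on F): V7/V.
Bb: major triad on Bb = scale degree 5 → V.
Ebm has root Eb, degree 1 in Eb minor, so i.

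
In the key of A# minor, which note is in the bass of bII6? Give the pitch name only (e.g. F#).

D#

bII in A# minor has root B; the chord is B-D#-F#.
The figure 6 means first inversion — the third is in the bass.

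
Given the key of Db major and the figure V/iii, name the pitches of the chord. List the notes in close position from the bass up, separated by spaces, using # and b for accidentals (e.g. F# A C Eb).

V/iii is a secondary dominant — the dominant triad of iii. iii in Db major is F, so the applied chord's root is C, a perfect fifth above.
Building a major triad on C gives C-E-G.

C E G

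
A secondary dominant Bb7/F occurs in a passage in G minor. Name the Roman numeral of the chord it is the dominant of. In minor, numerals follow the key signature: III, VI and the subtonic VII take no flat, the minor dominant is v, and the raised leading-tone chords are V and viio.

VI

The chord is a dominant seventh chord on Bb.
A dominant resolves down a perfect fifth: Bb → Eb. In G minor, Eb is scale degree 6, i.e. VI.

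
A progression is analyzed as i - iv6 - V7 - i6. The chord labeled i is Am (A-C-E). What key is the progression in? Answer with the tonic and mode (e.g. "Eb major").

i is given as A-C-E — a minor triad with root A.
If A is scale degree 1 and the mode makes that degree carry a minor triad, the tonic is A and the mode is minor.

A minor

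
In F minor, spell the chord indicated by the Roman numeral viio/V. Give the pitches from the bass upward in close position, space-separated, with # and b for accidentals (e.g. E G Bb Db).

B D F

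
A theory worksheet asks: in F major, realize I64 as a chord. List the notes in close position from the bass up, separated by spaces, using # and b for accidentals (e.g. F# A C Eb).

C F A

In F major, scale degree 1 is F, and the diatonic chord built there is a major triad.
That chord is spelled F-A-C.
The figured bass 64 indicates second inversion, placing the fifth (C) in the bass: C-F-A.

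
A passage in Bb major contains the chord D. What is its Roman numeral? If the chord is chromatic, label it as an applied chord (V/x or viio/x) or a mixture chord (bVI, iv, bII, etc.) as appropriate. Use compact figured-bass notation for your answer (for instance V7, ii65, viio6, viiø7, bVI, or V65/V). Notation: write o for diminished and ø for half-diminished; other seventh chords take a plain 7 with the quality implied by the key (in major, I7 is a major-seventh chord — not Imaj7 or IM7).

Stacked in thirds the chord is D-F#-A: a major triad on D.
D is not a diatonic chord root with this quality in Bb major, but it lies a perfect fifth above G (vi), so the chord functions as an applied dominant of vi.

V/vi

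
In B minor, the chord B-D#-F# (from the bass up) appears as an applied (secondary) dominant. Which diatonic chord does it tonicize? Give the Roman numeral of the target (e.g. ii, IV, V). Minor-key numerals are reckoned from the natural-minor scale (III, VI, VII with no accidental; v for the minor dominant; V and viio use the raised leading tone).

iv

The chord is a major triad on B.
A dominant resolves down a perfect fifth: B → E. In B minor, E is scale degree 4, i.e. iv.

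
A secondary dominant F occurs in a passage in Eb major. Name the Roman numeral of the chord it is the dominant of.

The chord is a major triad on F.
A dominant resolves down a perfect fifth: F → Bb. In Eb major, Bb is scale degree 5, i.e. V.

V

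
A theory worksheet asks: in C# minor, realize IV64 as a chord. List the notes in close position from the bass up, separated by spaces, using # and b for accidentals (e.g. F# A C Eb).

Scale degree 4 in C# minor is F#; here the chord built on it is altered to a major triad. IV64 is the major subdominant, borrowed from the parallel major.
So the chord is F#-A#-C#, a major triad.
With the 64 figure the chord is in second inversion; from the bass C# upward in close position it reads C#-F#-A#.

C# F# A#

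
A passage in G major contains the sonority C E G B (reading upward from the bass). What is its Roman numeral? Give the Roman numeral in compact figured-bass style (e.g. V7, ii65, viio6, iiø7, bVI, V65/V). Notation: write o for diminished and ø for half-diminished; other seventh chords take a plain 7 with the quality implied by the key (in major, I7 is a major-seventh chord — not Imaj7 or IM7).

IV7

The pitches C-E-G-B form a major seventh chord rooted on C.
C is scale degree 4 in G major, and a major seventh chord on that degree is written IV7.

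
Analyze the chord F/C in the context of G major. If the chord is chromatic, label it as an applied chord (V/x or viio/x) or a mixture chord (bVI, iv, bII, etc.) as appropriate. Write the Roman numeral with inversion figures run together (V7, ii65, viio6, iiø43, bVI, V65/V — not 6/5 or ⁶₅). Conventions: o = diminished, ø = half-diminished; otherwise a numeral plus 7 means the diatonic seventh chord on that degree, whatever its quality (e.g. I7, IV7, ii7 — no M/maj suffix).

bVII64

The pitches F-A-C form a major triad rooted on F.
F is the lowered seventh degree of G major (diatonic 7 would be F#). This is a major triad on the lowered seventh degree (the subtonic), borrowed from the parallel minor.
With C in the bass the chord is in second inversion, so the figured bass is 64.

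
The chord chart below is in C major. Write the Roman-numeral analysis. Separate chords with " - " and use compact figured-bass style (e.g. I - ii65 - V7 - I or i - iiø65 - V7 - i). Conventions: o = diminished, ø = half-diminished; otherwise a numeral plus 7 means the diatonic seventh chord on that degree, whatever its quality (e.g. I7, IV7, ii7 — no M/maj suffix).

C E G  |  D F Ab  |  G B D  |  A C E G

C-E-G: major triad on C = scale degree 1 → I.
D-F-Ab is non-diatonic — iio, a mixture chord from C minor.
G-B-D: root G is the dominant; major triad there is V.
A-C-E-G: root A is the submediant; minor seventh chord there is vi7.

I - iio - V - vi7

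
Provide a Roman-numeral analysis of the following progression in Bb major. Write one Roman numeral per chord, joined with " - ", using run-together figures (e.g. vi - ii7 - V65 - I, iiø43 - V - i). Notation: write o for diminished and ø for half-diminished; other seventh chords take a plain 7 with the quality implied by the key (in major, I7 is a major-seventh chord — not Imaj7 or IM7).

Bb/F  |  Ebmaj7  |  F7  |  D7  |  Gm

Bb/F: root Bb is the tonic; major triad there is I64.
Ebmaj7: major seventh chord on Eb = scale degree 4 → IV7.
F7 has root F, degree 5 in Bb major, so V7.
D7: a dominant seventh chord on D, the applied dominant of vi → V7/vi.
Gm: minor triad on G = scale degree 6 → vi.

I64 - IV7 - V7 - V7/vi - vi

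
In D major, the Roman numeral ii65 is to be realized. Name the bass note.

ii in D major has root E; the chord is E-G-B-D.
The figure 65 means first inversion — the third is in the bass.

G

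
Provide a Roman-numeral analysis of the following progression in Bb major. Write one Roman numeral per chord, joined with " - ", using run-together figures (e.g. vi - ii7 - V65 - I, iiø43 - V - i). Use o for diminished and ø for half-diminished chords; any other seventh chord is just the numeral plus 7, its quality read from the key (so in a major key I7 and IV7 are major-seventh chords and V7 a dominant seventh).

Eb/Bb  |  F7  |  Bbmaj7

IV64 - V7 - I7

Eb/Bb: major triad on Eb = scale degree 4 → IV64.
F7: root F is the dominant; dominant seventh chord there is V7.
Bbmaj7 has root Bb, degree 1 in Bb major, so I7.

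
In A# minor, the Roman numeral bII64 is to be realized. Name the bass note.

bII in A# minor has root B; the chord is B-D#-F#.
The figure 64 means second inversion — the fifth is in the bass.

F#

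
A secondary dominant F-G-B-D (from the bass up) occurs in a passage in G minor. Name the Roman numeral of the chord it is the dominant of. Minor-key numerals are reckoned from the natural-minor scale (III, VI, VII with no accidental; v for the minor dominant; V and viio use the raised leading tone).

iv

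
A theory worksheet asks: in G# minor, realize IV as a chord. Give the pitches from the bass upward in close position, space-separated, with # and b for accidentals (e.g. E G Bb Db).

C# E# G#

IV is the major subdominant, borrowed from the parallel major. In G# minor that root is C#.
So the chord is C#-E#-G#.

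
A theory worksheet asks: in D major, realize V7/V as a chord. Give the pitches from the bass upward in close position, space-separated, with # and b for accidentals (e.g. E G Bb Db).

E G# B D

V7/V is a secondary dominant — the dominant seventh of V. V in D major is A, so the applied chord's root is E, a perfect fifth above.
Building a dominant seventh chord on E gives E-G#-B-D.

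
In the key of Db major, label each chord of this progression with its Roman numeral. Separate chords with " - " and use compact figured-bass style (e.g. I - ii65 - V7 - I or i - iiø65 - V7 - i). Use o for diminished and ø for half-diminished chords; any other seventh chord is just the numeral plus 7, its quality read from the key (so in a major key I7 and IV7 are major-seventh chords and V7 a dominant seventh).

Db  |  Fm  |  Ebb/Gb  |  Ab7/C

I - iii - bII6 - V65

Db: major triad on Db = scale degree 1 → I.
Fm has root F, degree 3 in Db major, so iii.
Ebb/Gb: Ebb with this quality isn't in the key; a major triad on b2 is the Neapolitan sixth, bII6 (third, Gb, in the bass — hence the 6).
Ab7/C: dominant seventh chord on Ab = scale degree 5 → V65.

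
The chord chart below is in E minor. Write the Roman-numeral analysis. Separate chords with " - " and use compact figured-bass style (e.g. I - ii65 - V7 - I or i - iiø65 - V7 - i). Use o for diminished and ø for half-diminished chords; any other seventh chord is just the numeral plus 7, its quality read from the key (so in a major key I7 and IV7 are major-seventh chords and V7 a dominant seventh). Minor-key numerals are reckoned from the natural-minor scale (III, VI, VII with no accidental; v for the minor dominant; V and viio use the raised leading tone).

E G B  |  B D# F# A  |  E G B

i - V7 - i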